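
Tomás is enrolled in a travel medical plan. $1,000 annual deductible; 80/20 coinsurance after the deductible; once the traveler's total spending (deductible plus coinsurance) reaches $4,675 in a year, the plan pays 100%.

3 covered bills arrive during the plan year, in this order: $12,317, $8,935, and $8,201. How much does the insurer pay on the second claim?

Claim 1 ($12,317): deductible takes $1,000, $11,317 remains; coinsurance $11,317 × 20% = $2,263.40. Traveler owes $3,263.40 (running OOP $3,263.40). Plan pays $12,317 − $3,263.40 = $9,053.60.
Claim 2 ($8,935): deductible met; 20% of $8,935 = $1,787. That would push OOP to $5,050.40, over the $4,675 cap, so traveler pays $4,675 − $3,263.40 = $1,411.60. Insurer: $8,935 − $1,411.60 = $7,523.40.

$7,523.40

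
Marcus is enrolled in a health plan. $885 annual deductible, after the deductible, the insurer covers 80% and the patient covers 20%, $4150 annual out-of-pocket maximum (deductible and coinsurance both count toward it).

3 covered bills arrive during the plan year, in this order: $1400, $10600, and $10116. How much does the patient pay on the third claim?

Claim 1 ($1400): $885 to deductible, leaving $515; patient's 20% is $103. Patient owes $988 (running OOP $988).
Claim 2 ($10600): deductible already satisfied, so patient's share is 20% × $10600 = $2120. Patient pays $2120; OOP now $3108.
Claim 3 ($10116): deductible met; 20% of $10116 = $2023.20. Adding that to $3108 gives $5131.20, past the $4150 cap; patient pays only $4150 − $3108 = $1042.

$1042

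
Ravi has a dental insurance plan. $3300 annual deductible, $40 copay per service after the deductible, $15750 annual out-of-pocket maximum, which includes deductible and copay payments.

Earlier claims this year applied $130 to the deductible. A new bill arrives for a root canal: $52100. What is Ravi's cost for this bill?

$3210

Remaining deductible: $3300 − $130 = $3170.
After the $3170 deductible portion, $52100 − $3170 = $48930 is subject to the copay.
Copay on this service: $40.
Patient responsibility before any cap: $3170 + $40 = $3210.
Year-to-date out-of-pocket becomes $130 + $3210 = $3340, still under the $15750 maximum, so no cap applies.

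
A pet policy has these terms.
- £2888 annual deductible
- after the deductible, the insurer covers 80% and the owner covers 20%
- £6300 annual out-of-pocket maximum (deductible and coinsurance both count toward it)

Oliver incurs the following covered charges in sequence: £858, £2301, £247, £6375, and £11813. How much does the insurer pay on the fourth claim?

£5100

Claim 1 — £858: entire amount goes to the deductible. Owner owes £858 (running OOP £858). Insurer: £858 − £858 = £0.
Claim 2 — £2301: £2030 to deductible, leaving £271; 20% of £271 = £54.20. Owner pays £2084.20; OOP now £2942.20. Plan pays £2301 − £2084.20 = £216.80.
Claim 3 — £247: deductible met; 20% of £247 = £49.40. Owner pays £49.40; OOP now £2991.60. Insurer: £247 − £49.40 = £197.60.
Claim 4 — £6375: 20% coinsurance on £6375 = £1275. Owner pays £1275; OOP now £4266.60. Plan pays £6375 − £1275 = £5100.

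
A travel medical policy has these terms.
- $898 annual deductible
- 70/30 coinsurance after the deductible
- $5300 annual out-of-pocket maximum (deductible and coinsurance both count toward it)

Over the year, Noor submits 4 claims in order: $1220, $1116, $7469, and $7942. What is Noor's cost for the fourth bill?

Claim 1 — $1220: deductible takes $898, $322 remains; 30% of $322 = $96.60. Traveler owes $994.60 (running OOP $994.60).
Claim 2 — $1116: deductible already satisfied, so traveler's share is 30% × $1116 = $334.80. Traveler owes $334.80 (running OOP $1329.40).
Claim 3 — $7469: deductible met; 30% of $7469 = $2240.70. Traveler owes $2240.70 (running OOP $3570.10).
Claim 4 — $7942: deductible met; 30% of $7942 = $2382.60. OOP would hit $5952.70 > $5300, so the cap limits the traveler to $5300 − $3570.10 = $1729.90.

$1729.90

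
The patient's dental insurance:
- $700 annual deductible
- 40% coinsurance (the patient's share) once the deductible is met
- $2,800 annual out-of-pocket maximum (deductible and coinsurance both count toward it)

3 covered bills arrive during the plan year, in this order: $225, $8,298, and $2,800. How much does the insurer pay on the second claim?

$5,723

Claim 1 — $225: entire amount goes to the deductible. Patient owes $225 (running OOP $225). Plan pays $225 − $225 = $0.
Claim 2 — $8,298: deductible takes $475, $7,823 remains; coinsurance $7,823 × 40% = $3,129.20. Deductible plus coinsurance: $475 + $3,129.20 = $3,604.20. Adding that to $225 gives $3,829.20, past the $2,800 cap; patient pays only $2,800 − $225 = $2,575. Insurer: $8,298 − $2,575 = $5,723.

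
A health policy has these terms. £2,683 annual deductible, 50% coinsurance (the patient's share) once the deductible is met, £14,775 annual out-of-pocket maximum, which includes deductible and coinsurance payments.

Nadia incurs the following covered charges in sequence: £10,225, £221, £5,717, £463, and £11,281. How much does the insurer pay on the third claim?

Claim 1 (£10,225): deductible takes £2,683, £7,542 remains; patient's 50% is £3,771. Cost to patient: £6,454. OOP to date £6,454. Insurer: £10,225 − £6,454 = £3,771.
Claim 2 (£221): deductible already satisfied, so patient's share is 50% × £221 = £110.50. Patient owes £110.50 (running OOP £6,564.50). Plan pays £221 − £110.50 = £110.50.
Claim 3 (£5,717): deductible met; 50% of £5,717 = £2,858.50. Patient owes £2,858.50 (running OOP £9,423). Plan pays £5,717 − £2,858.50 = £2,858.50.

£2,858.50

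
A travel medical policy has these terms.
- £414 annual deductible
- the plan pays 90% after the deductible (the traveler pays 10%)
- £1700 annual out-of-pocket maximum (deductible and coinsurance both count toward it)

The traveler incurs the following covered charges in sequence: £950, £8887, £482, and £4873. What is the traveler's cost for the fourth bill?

£295.50

Claim 1 — £950: £414 to deductible, leaving £536; coinsurance £536 × 10% = £53.60. Traveler pays £467.60; OOP now £467.60.
Claim 2 — £8887: deductible already satisfied, so traveler's share is 10% × £8887 = £888.70. Cost to traveler: £888.70. OOP to date £1356.30.
Claim 3 — £482: 10% coinsurance on £482 = £48.20. Traveler pays £48.20; OOP now £1404.50.
Claim 4 — £4873: 10% coinsurance on £4873 = £487.30. Adding that to £1404.50 gives £1891.80, past the £1700 cap; traveler pays only £1700 − £1404.50 = £295.50.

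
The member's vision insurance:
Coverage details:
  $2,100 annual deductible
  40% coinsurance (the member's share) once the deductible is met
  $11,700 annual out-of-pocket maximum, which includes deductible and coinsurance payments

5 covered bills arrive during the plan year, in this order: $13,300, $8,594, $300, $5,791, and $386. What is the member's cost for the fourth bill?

$1,562.40

Bill 1, $13,300: $2,100 finishes the deductible; $11,200 goes to coinsurance; coinsurance $11,200 × 40% = $4,480. Member pays $6,580; OOP now $6,580.
Bill 2, $8,594: 40% coinsurance on $8,594 = $3,437.60. Member owes $3,437.60 (running OOP $10,017.60).
Bill 3, $300: 40% coinsurance on $300 = $120. Member owes $120 (running OOP $10,137.60).
Bill 4, $5,791: deductible met; 40% of $5,791 = $2,316.40. OOP would hit $12,454 > $11,700, so the cap limits the member to $11,700 − $10,137.60 = $1,562.40.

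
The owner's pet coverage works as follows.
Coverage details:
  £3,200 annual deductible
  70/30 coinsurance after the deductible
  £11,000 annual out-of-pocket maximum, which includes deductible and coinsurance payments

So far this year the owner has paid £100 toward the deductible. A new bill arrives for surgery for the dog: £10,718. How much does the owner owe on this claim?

£5,385.40

Remaining deductible: £3,200 − £100 = £3,100.
After the £3,100 deductible portion, £10,718 − £3,100 = £7,618 is subject to coinsurance.
30% of £7,618 = £2,285.40 falls to the owner.
That puts the owner's cost at £3,100 + £2,285.40 = £5,385.40 before any cap.
Year-to-date out-of-pocket becomes £100 + £5,385.40 = £5,485.40, still under the £11,000 maximum, so no cap applies.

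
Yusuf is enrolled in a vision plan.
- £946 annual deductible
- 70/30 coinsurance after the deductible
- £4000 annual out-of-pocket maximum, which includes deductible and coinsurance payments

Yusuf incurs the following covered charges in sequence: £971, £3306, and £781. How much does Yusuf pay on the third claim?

£234.30

#1 (£971): deductible takes £946, £25 remains; 30% of £25 = £7.50. Member pays £953.50; OOP now £953.50.
#2 (£3306): 30% coinsurance on £3306 = £991.80. Member pays £991.80; OOP now £1945.30.
#3 (£781): 30% coinsurance on £781 = £234.30. Member pays £234.30; OOP now £2179.60.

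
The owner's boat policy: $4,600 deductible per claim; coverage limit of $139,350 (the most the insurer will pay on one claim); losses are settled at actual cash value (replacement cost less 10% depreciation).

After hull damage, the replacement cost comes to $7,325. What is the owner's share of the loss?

Depreciate 10%: the covered value is $7,325 × 0.9 = $6,592.50.
Subtract the deductible: $6,592.50 − $4,600 = $1,992.50.
$1,992.50 ≤ $139,350, so the limit doesn't bind; insurer pays $1,992.50.
Out of pocket: $7,325 − $1,992.50 = $5,332.50.

$5,332.50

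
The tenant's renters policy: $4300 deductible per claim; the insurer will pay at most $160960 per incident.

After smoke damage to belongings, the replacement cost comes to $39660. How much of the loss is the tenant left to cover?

After the deductible, $39660 − $4300 = $35360 remains.
That's under the $160960 cap, so the insurer reimburses the full $35360.
The tenant bears the rest of the original loss: $39660 − $35360 = $4300.

$4300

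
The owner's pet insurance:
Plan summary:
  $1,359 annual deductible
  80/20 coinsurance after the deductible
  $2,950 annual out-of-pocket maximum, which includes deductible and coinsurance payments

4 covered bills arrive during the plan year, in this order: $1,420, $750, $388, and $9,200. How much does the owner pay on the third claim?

Claim 1 — $1,420: $1,359 finishes the deductible; $61 goes to coinsurance; owner's 20% is $12.20. Cost to owner: $1,371.20. OOP to date $1,371.20.
Claim 2 — $750: deductible already satisfied, so owner's share is 20% × $750 = $150. Cost to owner: $150. OOP to date $1,521.20.
Claim 3 — $388: deductible already satisfied, so owner's share is 20% × $388 = $77.60. Owner owes $77.60 (running OOP $1,598.80).

$77.60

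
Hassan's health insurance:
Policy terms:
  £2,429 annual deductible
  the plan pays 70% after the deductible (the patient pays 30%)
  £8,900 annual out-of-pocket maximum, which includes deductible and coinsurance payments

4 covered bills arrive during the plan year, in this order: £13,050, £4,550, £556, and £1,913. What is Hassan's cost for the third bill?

£166.80

Bill 1, £13,050: £2,429 to deductible, leaving £10,621; coinsurance £10,621 × 30% = £3,186.30. Patient owes £5,615.30 (running OOP £5,615.30).
Bill 2, £4,550: 30% coinsurance on £4,550 = £1,365. Patient pays £1,365; OOP now £6,980.30.
Bill 3, £556: deductible already satisfied, so patient's share is 30% × £556 = £166.80. Patient owes £166.80 (running OOP £7,147.10).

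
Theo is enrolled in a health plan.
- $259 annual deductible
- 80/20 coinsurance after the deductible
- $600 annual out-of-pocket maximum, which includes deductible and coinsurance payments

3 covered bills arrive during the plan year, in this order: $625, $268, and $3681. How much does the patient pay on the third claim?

Claim 1 ($625): $259 to deductible, leaving $366; patient's 20% is $73.20. Patient owes $332.20 (running OOP $332.20).
Claim 2 ($268): deductible met; 20% of $268 = $53.60. Patient pays $53.60; OOP now $385.80.
Claim 3 ($3681): 20% coinsurance on $3681 = $736.20. OOP would hit $1122 > $600, so the cap limits the patient to $600 − $385.80 = $214.20.

$214.20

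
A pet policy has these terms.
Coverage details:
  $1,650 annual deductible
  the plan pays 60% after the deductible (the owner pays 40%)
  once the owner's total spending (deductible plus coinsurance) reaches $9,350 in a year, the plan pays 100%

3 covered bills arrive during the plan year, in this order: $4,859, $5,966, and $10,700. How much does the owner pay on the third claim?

Claim 1 — $4,859: $1,650 to deductible, leaving $3,209; coinsurance $3,209 × 40% = $1,283.60. Cost to owner: $2,933.60. OOP to date $2,933.60.
Claim 2 — $5,966: deductible already satisfied, so owner's share is 40% × $5,966 = $2,386.40. Cost to owner: $2,386.40. OOP to date $5,320.
Claim 3 — $10,700: 40% coinsurance on $10,700 = $4,280. OOP would hit $9,600 > $9,350, so the cap limits the owner to $9,350 − $5,320 = $4,030.

$4,030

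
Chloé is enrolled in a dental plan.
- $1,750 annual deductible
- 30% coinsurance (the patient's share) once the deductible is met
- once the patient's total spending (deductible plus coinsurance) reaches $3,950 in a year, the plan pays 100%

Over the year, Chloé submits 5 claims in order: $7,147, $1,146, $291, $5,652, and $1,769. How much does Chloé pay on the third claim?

Claim 1 — $7,147: $1,750 to deductible, leaving $5,397; 30% of $5,397 = $1,619.10. Patient pays $3,369.10; OOP now $3,369.10.
Claim 2 — $1,146: deductible met; 30% of $1,146 = $343.80. Cost to patient: $343.80. OOP to date $3,712.90.
Claim 3 — $291: 30% coinsurance on $291 = $87.30. Patient pays $87.30; OOP now $3,800.20.

$87.30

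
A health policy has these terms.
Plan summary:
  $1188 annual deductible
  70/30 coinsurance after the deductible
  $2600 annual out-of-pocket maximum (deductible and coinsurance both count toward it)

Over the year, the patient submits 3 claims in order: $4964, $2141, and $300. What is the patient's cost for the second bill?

#1 ($4964): $1188 to deductible, leaving $3776; coinsurance $3776 × 30% = $1132.80. Patient pays $2320.80; OOP now $2320.80.
#2 ($2141): deductible already satisfied, so patient's share is 30% × $2141 = $642.30. Adding that to $2320.80 gives $2963.10, past the $2600 cap; patient pays only $2600 − $2320.80 = $279.20.

$279.20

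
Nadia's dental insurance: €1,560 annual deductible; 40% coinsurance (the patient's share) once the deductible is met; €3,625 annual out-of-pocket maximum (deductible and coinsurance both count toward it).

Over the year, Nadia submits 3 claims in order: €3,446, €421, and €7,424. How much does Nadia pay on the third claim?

Claim 1 — €3,446: €1,560 to deductible, leaving €1,886; coinsurance €1,886 × 40% = €754.40. Patient owes €2,314.40 (running OOP €2,314.40).
Claim 2 — €421: 40% coinsurance on €421 = €168.40. Patient pays €168.40; OOP now €2,482.80.
Claim 3 — €7,424: deductible met; 40% of €7,424 = €2,969.60. Adding that to €2,482.80 gives €5,452.40, past the €3,625 cap; patient pays only €3,625 − €2,482.80 = €1,142.20.

€1,142.20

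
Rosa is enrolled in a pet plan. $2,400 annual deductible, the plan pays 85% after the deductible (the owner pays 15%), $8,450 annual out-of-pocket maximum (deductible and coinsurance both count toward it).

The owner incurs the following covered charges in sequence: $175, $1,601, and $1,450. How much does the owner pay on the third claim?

$747.90

Bill 1, $175: fully absorbed by the deductible. Cost to owner: $175. OOP to date $175.
Bill 2, $1,601: all of it applies to the deductible. Owner pays $1,601; OOP now $1,776.
Bill 3, $1,450: $624 to deductible, leaving $826; owner's 15% is $123.90. Owner owes $747.90 (running OOP $2,523.90).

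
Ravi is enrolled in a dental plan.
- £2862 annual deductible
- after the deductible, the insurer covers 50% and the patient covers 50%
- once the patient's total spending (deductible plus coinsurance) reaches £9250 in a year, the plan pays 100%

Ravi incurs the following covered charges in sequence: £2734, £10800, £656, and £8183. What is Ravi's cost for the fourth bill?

Bill 1, £2734: entire amount goes to the deductible. Patient pays £2734; OOP now £2734.
Bill 2, £10800: £128 to deductible, leaving £10672; 50% of £10672 = £5336. Cost to patient: £5464. OOP to date £8198.
Bill 3, £656: deductible already satisfied, so patient's share is 50% × £656 = £328. Patient owes £328 (running OOP £8526).
Bill 4, £8183: deductible met; 50% of £8183 = £4091.50. OOP would hit £12617.50 > £9250, so the cap limits the patient to £9250 − £8526 = £724.

£724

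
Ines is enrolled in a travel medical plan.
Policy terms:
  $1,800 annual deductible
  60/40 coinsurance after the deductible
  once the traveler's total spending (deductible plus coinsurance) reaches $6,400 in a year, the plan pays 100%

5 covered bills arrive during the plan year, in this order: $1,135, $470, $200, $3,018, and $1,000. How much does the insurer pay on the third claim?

Claim 1 — $1,135: entire amount goes to the deductible. Traveler owes $1,135 (running OOP $1,135). Insurer: $1,135 − $1,135 = $0.
Claim 2 — $470: entire amount goes to the deductible. Traveler owes $470 (running OOP $1,605). Insurer: $470 − $470 = $0.
Claim 3 — $200: deductible takes $195, $5 remains; traveler's 40% is $2. Cost to traveler: $197. OOP to date $1,802. Plan pays $200 − $197 = $3.

$3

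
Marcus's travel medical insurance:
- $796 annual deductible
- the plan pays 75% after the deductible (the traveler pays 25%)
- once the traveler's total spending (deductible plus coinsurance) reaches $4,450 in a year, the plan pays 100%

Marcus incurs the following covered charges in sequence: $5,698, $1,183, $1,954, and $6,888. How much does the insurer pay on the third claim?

$1,465.50

Bill 1, $5,698: $796 to deductible, leaving $4,902; traveler's 25% is $1,225.50. Traveler pays $2,021.50; OOP now $2,021.50. Plan pays $5,698 − $2,021.50 = $3,676.50.
Bill 2, $1,183: deductible already satisfied, so traveler's share is 25% × $1,183 = $295.75. Traveler owes $295.75 (running OOP $2,317.25). Insurer: $1,183 − $295.75 = $887.25.
Bill 3, $1,954: 25% coinsurance on $1,954 = $488.50. Cost to traveler: $488.50. OOP to date $2,805.75. Plan pays $1,954 − $488.50 = $1,465.50.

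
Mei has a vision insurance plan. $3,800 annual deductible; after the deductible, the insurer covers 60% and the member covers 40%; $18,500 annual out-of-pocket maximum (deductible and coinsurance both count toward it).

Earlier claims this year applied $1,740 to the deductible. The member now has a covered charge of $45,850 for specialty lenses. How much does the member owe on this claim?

$16,760

$1,740 of the $3,800 deductible is already met, leaving $2,060.
After the $2,060 deductible portion, $45,850 − $2,060 = $43,790 is subject to coinsurance.
40% of $43,790 = $17,516 falls to the member.
Member responsibility before any cap: $2,060 + $17,516 = $19,576.
Adding $19,576 to the $1,740 already spent would give $21,316, which exceeds the $18,500 cap; the member pays just $18,500 − $1,740 = $16,760.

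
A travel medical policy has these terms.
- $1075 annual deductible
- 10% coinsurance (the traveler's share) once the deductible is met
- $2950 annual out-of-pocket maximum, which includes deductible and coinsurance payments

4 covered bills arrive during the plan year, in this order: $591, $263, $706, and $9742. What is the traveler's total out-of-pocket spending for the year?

$2097.70

Claim 1 ($591): fully absorbed by the deductible. Traveler owes $591 (running OOP $591).
Claim 2 ($263): all of it applies to the deductible. Traveler owes $263 (running OOP $854).
Claim 3 ($706): $221 finishes the deductible; $485 goes to coinsurance; coinsurance $485 × 10% = $48.50. Traveler owes $269.50 (running OOP $1123.50).
Claim 4 ($9742): 10% coinsurance on $9742 = $974.20. Traveler pays $974.20; OOP now $2097.70.
Total paid by the traveler: $591 + $263 + $269.50 + $974.20 = $2097.70.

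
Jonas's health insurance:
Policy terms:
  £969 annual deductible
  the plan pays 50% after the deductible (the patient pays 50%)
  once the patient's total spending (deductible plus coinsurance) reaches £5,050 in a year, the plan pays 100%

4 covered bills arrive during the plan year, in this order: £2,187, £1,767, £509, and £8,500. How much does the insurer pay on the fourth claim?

#1 (£2,187): £969 finishes the deductible; £1,218 goes to coinsurance; coinsurance £1,218 × 50% = £609. Cost to patient: £1,578. OOP to date £1,578. Insurer: £2,187 − £1,578 = £609.
#2 (£1,767): deductible met; 50% of £1,767 = £883.50. Patient pays £883.50; OOP now £2,461.50. Insurer: £1,767 − £883.50 = £883.50.
#3 (£509): deductible already satisfied, so patient's share is 50% × £509 = £254.50. Patient pays £254.50; OOP now £2,716. Plan pays £509 − £254.50 = £254.50.
#4 (£8,500): deductible already satisfied, so patient's share is 50% × £8,500 = £4,250. Adding that to £2,716 gives £6,966, past the £5,050 cap; patient pays only £5,050 − £2,716 = £2,334. Insurer: £8,500 − £2,334 = £6,166.

£6,166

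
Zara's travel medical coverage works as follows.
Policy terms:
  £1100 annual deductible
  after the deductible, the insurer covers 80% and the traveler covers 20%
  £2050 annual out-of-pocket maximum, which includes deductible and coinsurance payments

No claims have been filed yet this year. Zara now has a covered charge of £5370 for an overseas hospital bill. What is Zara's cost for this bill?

Deductible not yet touched, so the first £1100 of the bill goes to the deductible.
That leaves £5370 − £1100 = £4270 for coinsurance.
Coinsurance: £4270 × 20% = £854.
Traveler responsibility before any cap: £1100 + £854 = £1954.
Cumulative spending £0 + £1954 = £1954 stays under the £2050 maximum.

£1954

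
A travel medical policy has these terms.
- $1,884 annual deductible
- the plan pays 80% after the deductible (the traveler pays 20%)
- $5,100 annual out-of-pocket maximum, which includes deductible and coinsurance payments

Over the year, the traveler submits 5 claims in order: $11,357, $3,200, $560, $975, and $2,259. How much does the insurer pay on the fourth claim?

$780

Claim 1 ($11,357): $1,884 to deductible, leaving $9,473; 20% of $9,473 = $1,894.60. Traveler pays $3,778.60; OOP now $3,778.60. Plan pays $11,357 − $3,778.60 = $7,578.40.
Claim 2 ($3,200): 20% coinsurance on $3,200 = $640. Traveler owes $640 (running OOP $4,418.60). Plan pays $3,200 − $640 = $2,560.
Claim 3 ($560): 20% coinsurance on $560 = $112. Traveler owes $112 (running OOP $4,530.60). Insurer: $560 − $112 = $448.
Claim 4 ($975): deductible already satisfied, so traveler's share is 20% × $975 = $195. Cost to traveler: $195. OOP to date $4,725.60. Plan pays $975 − $195 = $780.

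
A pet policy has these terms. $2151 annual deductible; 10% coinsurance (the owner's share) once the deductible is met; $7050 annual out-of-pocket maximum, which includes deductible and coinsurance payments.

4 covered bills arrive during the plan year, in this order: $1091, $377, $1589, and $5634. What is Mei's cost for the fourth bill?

Claim 1 ($1091): fully absorbed by the deductible. Owner pays $1091; OOP now $1091.
Claim 2 ($377): fully absorbed by the deductible. Owner pays $377; OOP now $1468.
Claim 3 ($1589): deductible takes $683, $906 remains; 10% of $906 = $90.60. Owner pays $773.60; OOP now $2241.60.
Claim 4 ($5634): deductible met; 10% of $5634 = $563.40. Cost to owner: $563.40. OOP to date $2805.

$563.40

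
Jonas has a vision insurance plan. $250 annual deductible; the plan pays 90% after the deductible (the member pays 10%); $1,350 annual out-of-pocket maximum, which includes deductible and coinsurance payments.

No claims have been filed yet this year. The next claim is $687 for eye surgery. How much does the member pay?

The full $250 deductible is still open; $250 of this bill applies to it.
After the $250 deductible portion, $687 − $250 = $437 is subject to coinsurance.
Member's 10% share of $437 is $43.70.
So the member owes $250 + $43.70 = $293.70 before any cap.
Year-to-date out-of-pocket becomes $0 + $293.70 = $293.70, still under the $1,350 maximum, so no cap applies.

$293.70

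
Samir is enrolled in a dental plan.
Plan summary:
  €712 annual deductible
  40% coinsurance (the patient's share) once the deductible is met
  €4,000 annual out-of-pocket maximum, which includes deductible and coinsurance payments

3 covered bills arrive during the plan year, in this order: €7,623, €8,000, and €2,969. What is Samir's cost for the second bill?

€523.60

Claim 1 — €7,623: €712 finishes the deductible; €6,911 goes to coinsurance; patient's 40% is €2,764.40. Patient pays €3,476.40; OOP now €3,476.40.
Claim 2 — €8,000: 40% coinsurance on €8,000 = €3,200. Adding that to €3,476.40 gives €6,676.40, past the €4,000 cap; patient pays only €4,000 − €3,476.40 = €523.60.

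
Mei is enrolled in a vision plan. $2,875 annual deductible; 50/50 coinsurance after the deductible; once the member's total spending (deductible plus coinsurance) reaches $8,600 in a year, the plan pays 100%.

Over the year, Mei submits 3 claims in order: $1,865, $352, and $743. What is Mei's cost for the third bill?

Bill 1, $1,865: entire amount goes to the deductible. Member owes $1,865 (running OOP $1,865).
Bill 2, $352: entire amount goes to the deductible. Member owes $352 (running OOP $2,217).
Bill 3, $743: deductible takes $658, $85 remains; coinsurance $85 × 50% = $42.50. Cost to member: $700.50. OOP to date $2,917.50.

$700.50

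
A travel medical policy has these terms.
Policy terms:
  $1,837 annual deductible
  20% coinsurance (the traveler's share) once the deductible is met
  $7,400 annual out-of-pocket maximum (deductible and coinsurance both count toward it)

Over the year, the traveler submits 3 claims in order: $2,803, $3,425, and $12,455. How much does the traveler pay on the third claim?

$2,491

Claim 1 — $2,803: $1,837 finishes the deductible; $966 goes to coinsurance; traveler's 20% is $193.20. Cost to traveler: $2,030.20. OOP to date $2,030.20.
Claim 2 — $3,425: deductible met; 20% of $3,425 = $685. Traveler pays $685; OOP now $2,715.20.
Claim 3 — $12,455: deductible met; 20% of $12,455 = $2,491. Cost to traveler: $2,491. OOP to date $5,206.20.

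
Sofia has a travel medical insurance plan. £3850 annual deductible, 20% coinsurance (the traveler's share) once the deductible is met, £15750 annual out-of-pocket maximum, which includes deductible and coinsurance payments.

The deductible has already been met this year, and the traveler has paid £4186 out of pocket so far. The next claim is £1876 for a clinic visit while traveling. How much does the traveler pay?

£375.20

With the deductible met, the entire £1876 is subject to coinsurance.
Coinsurance: £1876 × 20% = £375.20.
Total out-of-pocket so far would be £4186 + £375.20 = £4561.20, below the £15750 cap — no reduction.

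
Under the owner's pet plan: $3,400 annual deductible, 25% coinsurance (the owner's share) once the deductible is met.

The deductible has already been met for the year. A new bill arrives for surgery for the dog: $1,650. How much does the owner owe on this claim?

$412.50

With the deductible met, the entire $1,650 is subject to coinsurance.
25% of $1,650 = $412.50 falls to the owner.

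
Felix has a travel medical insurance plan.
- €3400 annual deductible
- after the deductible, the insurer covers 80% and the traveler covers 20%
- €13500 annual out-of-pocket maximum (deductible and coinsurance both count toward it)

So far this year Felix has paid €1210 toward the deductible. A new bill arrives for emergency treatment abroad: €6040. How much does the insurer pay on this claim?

€3080

Deductible still to meet: €3400 − €1210 = €2190.
After the €2190 deductible portion, €6040 − €2190 = €3850 is subject to coinsurance.
Coinsurance: €3850 × 20% = €770.
So the traveler owes €2190 + €770 = €2960 before any cap.
Year-to-date out-of-pocket becomes €1210 + €2960 = €4170, still under the €13500 maximum, so no cap applies.
The insurer covers the remainder: €6040 − €2960 = €3080.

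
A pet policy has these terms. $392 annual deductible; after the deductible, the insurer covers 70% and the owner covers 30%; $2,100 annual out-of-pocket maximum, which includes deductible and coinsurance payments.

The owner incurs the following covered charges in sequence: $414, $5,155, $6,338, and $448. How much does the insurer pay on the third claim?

Claim 1 ($414): $392 to deductible, leaving $22; 30% of $22 = $6.60. Owner pays $398.60; OOP now $398.60. Plan pays $414 − $398.60 = $15.40.
Claim 2 ($5,155): deductible already satisfied, so owner's share is 30% × $5,155 = $1,546.50. Cost to owner: $1,546.50. OOP to date $1,945.10. Insurer: $5,155 − $1,546.50 = $3,608.50.
Claim 3 ($6,338): deductible met; 30% of $6,338 = $1,901.40. That would push OOP to $3,846.50, over the $2,100 cap, so owner pays $2,100 − $1,945.10 = $154.90. Plan pays $6,338 − $154.90 = $6,183.10.

$6,183.10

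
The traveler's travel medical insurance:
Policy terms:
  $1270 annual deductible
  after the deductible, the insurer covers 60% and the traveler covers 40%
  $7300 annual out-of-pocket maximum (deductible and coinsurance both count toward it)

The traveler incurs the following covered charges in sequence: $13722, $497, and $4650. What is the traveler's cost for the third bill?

$850.40

#1 ($13722): $1270 to deductible, leaving $12452; coinsurance $12452 × 40% = $4980.80. Traveler pays $6250.80; OOP now $6250.80.
#2 ($497): deductible already satisfied, so traveler's share is 40% × $497 = $198.80. Traveler pays $198.80; OOP now $6449.60.
#3 ($4650): deductible already satisfied, so traveler's share is 40% × $4650 = $1860. Adding that to $6449.60 gives $8309.60, past the $7300 cap; traveler pays only $7300 − $6449.60 = $850.40.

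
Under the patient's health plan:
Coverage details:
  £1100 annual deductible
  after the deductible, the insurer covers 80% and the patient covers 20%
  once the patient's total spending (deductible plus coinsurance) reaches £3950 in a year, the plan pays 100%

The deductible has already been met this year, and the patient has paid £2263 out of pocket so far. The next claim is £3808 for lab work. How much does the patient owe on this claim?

£761.60

With the deductible met, the entire £3808 is subject to coinsurance.
Coinsurance: £3808 × 20% = £761.60.
Year-to-date out-of-pocket becomes £2263 + £761.60 = £3024.60, still under the £3950 maximum, so no cap applies.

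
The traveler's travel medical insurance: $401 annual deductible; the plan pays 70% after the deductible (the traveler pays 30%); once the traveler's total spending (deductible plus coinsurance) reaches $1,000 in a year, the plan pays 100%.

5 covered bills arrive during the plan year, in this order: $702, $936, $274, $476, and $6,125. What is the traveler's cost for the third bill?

$82.20

#1 ($702): $401 finishes the deductible; $301 goes to coinsurance; traveler's 30% is $90.30. Cost to traveler: $491.30. OOP to date $491.30.
#2 ($936): deductible met; 30% of $936 = $280.80. Traveler owes $280.80 (running OOP $772.10).
#3 ($274): 30% coinsurance on $274 = $82.20. Traveler owes $82.20 (running OOP $854.30).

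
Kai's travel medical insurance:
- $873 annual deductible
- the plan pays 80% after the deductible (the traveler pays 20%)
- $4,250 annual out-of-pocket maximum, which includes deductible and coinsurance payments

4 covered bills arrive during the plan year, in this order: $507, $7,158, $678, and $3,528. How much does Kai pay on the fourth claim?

#1 ($507): entire amount goes to the deductible. Cost to traveler: $507. OOP to date $507.
#2 ($7,158): deductible takes $366, $6,792 remains; 20% of $6,792 = $1,358.40. Traveler owes $1,724.40 (running OOP $2,231.40).
#3 ($678): deductible met; 20% of $678 = $135.60. Cost to traveler: $135.60. OOP to date $2,367.
#4 ($3,528): 20% coinsurance on $3,528 = $705.60. Traveler owes $705.60 (running OOP $3,072.60).

$705.60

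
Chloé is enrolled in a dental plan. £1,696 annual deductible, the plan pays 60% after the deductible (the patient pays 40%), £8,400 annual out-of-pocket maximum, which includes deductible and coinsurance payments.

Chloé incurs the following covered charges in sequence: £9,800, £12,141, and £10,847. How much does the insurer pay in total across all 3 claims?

£24,388

Claim 1 (£9,800): £1,696 finishes the deductible; £8,104 goes to coinsurance; patient's 40% is £3,241.60. Patient pays £4,937.60; OOP now £4,937.60. Insurer: £9,800 − £4,937.60 = £4,862.40.
Claim 2 (£12,141): deductible already satisfied, so patient's share is 40% × £12,141 = £4,856.40. That would push OOP to £9,794, over the £8,400 cap, so patient pays £8,400 − £4,937.60 = £3,462.40. Plan pays £12,141 − £3,462.40 = £8,678.60.
Claim 3 (£10,847): deductible already satisfied, so patient's share is 40% × £10,847 = £4,338.80. OOP would hit £12,738.80 > £8,400, so the cap limits the patient to £8,400 − £8,400 = £0. Plan pays £10,847 − £0 = £10,847.
Insurer total = bills − patient's total = £32,788 − £8,400 = £24,388.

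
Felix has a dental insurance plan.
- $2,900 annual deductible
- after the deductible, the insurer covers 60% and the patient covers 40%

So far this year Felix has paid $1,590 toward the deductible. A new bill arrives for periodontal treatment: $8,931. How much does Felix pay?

$4,358.40

Remaining deductible: $2,900 − $1,590 = $1,310.
The remaining $7,621 (= $8,931 − $1,310) moves to coinsurance.
Patient's 40% share of $7,621 is $3,048.40.
Patient responsibility: $1,310 + $3,048.40 = $4,358.40.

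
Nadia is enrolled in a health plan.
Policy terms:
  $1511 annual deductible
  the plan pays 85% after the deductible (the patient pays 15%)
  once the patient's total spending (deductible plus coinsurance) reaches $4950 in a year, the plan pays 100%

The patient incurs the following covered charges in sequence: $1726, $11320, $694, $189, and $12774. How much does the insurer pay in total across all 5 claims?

$21753

Claim 1 ($1726): $1511 finishes the deductible; $215 goes to coinsurance; coinsurance $215 × 15% = $32.25. Patient pays $1543.25; OOP now $1543.25. Plan pays $1726 − $1543.25 = $182.75.
Claim 2 ($11320): 15% coinsurance on $11320 = $1698. Patient pays $1698; OOP now $3241.25. Plan pays $11320 − $1698 = $9622.
Claim 3 ($694): deductible already satisfied, so patient's share is 15% × $694 = $104.10. Patient owes $104.10 (running OOP $3345.35). Plan pays $694 − $104.10 = $589.90.
Claim 4 ($189): deductible met; 15% of $189 = $28.35. Patient pays $28.35; OOP now $3373.70. Plan pays $189 − $28.35 = $160.65.
Claim 5 ($12774): deductible already satisfied, so patient's share is 15% × $12774 = $1916.10. OOP would hit $5289.80 > $4950, so the cap limits the patient to $4950 − $3373.70 = $1576.30. Plan pays $12774 − $1576.30 = $11197.70.
Insurer total: $182.75 + $9622 + $589.90 + $160.65 + $11197.70 = $21753.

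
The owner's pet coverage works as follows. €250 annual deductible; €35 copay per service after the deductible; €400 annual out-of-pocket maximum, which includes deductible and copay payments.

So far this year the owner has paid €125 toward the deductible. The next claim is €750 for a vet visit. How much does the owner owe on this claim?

Deductible still to meet: €250 − €125 = €125.
After the €125 deductible portion, €750 − €125 = €625 is subject to the copay.
Copay on this service: €35.
That puts the owner's cost at €125 + €35 = €160 before any cap.
Total out-of-pocket so far would be €125 + €160 = €285, below the €400 cap — no reduction.

€160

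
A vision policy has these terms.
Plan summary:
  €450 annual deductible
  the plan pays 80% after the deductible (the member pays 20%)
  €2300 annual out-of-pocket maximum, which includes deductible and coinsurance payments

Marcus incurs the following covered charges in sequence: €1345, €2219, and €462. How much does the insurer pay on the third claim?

€369.60

Claim 1 — €1345: €450 finishes the deductible; €895 goes to coinsurance; 20% of €895 = €179. Cost to member: €629. OOP to date €629. Insurer: €1345 − €629 = €716.
Claim 2 — €2219: deductible already satisfied, so member's share is 20% × €2219 = €443.80. Cost to member: €443.80. OOP to date €1072.80. Plan pays €2219 − €443.80 = €1775.20.
Claim 3 — €462: 20% coinsurance on €462 = €92.40. Member owes €92.40 (running OOP €1165.20). Insurer: €462 − €92.40 = €369.60.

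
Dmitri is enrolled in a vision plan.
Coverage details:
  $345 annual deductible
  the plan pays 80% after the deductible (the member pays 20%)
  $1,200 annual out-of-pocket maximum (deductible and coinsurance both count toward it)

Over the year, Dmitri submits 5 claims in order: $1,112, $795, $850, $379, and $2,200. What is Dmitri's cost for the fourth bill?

Claim 1 ($1,112): $345 finishes the deductible; $767 goes to coinsurance; coinsurance $767 × 20% = $153.40. Cost to member: $498.40. OOP to date $498.40.
Claim 2 ($795): 20% coinsurance on $795 = $159. Cost to member: $159. OOP to date $657.40.
Claim 3 ($850): deductible met; 20% of $850 = $170. Member pays $170; OOP now $827.40.
Claim 4 ($379): deductible met; 20% of $379 = $75.80. Cost to member: $75.80. OOP to date $903.20.

$75.80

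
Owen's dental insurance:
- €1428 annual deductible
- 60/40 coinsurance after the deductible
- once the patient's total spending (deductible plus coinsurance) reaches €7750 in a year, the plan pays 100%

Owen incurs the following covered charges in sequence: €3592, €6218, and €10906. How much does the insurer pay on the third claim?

Bill 1, €3592: deductible takes €1428, €2164 remains; 40% of €2164 = €865.60. Patient owes €2293.60 (running OOP €2293.60). Insurer: €3592 − €2293.60 = €1298.40.
Bill 2, €6218: deductible already satisfied, so patient's share is 40% × €6218 = €2487.20. Cost to patient: €2487.20. OOP to date €4780.80. Insurer: €6218 − €2487.20 = €3730.80.
Bill 3, €10906: deductible met; 40% of €10906 = €4362.40. OOP would hit €9143.20 > €7750, so the cap limits the patient to €7750 − €4780.80 = €2969.20. Insurer: €10906 − €2969.20 = €7936.80.

€7936.80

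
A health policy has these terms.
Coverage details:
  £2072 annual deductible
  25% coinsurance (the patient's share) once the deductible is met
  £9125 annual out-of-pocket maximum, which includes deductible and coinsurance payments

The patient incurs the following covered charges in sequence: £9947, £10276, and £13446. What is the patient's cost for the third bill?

Bill 1, £9947: £2072 finishes the deductible; £7875 goes to coinsurance; coinsurance £7875 × 25% = £1968.75. Patient owes £4040.75 (running OOP £4040.75).
Bill 2, £10276: deductible already satisfied, so patient's share is 25% × £10276 = £2569. Patient owes £2569 (running OOP £6609.75).
Bill 3, £13446: deductible already satisfied, so patient's share is 25% × £13446 = £3361.50. Adding that to £6609.75 gives £9971.25, past the £9125 cap; patient pays only £9125 − £6609.75 = £2515.25.

£2515.25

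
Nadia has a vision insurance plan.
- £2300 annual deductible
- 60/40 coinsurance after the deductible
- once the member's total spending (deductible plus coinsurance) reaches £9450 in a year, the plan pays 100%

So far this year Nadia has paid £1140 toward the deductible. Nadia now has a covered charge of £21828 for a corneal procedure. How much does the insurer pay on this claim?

£1140 of the £2300 deductible is already met, leaving £1160.
The remaining £20668 (= £21828 − £1160) moves to coinsurance.
Member's 40% share of £20668 is £8267.20.
So the member owes £1160 + £8267.20 = £9427.20 before any cap.
Year-to-date out-of-pocket would reach £1140 + £9427.20 = £10567.20, above the £9450 maximum, so the member pays only £9450 − £1140 = £8310.
The plan picks up £21828 − £8310 = £13518.

£13518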